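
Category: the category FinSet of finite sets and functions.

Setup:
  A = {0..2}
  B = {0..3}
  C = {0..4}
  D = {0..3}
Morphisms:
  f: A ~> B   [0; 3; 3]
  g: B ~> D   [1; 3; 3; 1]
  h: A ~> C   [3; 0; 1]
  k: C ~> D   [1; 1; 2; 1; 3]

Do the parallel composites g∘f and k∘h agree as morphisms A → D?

1) trace f;g:
  0 f~>0 g~>1
  1 f~>3 g~>1
  2 f~>3 g~>1
  composite₁ = [1; 1; 1]
2) trace h;k:
  0 h~>3 k~>1
  1 h~>0 k~>1
  2 h~>1 k~>1
  composite₂ = [1; 1; 1]
Equal? equal; square commutes

Answer: COMMUTES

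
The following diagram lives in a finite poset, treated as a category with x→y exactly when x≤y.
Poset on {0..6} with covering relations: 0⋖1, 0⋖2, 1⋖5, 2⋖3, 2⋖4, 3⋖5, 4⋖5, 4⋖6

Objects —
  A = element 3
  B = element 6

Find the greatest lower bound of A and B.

Lower bounds of A=3 and B=6: {0,2}
  0 ≤ 2
  2 ≤ 2
glb = 2

Answer: A∧B = 2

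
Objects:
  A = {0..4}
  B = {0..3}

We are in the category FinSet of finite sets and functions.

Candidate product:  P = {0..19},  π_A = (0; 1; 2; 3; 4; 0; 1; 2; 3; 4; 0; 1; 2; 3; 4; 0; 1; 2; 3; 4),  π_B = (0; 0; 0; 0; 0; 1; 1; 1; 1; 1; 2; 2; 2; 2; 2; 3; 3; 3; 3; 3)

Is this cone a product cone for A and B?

|A|·|B| = 5·4 = 20;  |P| = 20
Check the pairing map k ↦ (π_A(k), π_B(k)):
  0 : (0,0)
  1 : (1,0)
  2 : (2,0)
  3 : (3,0)
  4 : (4,0)
  5 : (0,1)
  6 : (1,1)
  7 : (2,1)
  8 : (3,1)
  9 : (4,1)
  10 : (0,2)
  11 : (1,2)
  12 : (2,2)
  13 : (3,2)
  14 : (4,2)
  15 : (0,3)
  16 : (1,3)
  17 : (2,3)
  18 : (3,3)
  19 : (4,3)
distinct pairs in image: 20 / 20 needed
  → bijection onto A×B; projections well-typed.

Answer: VALID PRODUCT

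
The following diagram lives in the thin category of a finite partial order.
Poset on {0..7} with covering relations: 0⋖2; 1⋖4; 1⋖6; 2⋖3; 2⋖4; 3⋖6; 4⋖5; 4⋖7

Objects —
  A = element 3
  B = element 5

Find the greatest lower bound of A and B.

Answer: A∧B = 2

Work:
Lower bounds of A=3 and B=5: {0,2}
  0 <= 2
  2 <= 2
glb = 2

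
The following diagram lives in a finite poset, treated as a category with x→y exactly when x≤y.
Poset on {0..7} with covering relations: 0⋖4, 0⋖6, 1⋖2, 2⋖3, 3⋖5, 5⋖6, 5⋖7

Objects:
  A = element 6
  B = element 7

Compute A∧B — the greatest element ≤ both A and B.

Lower bounds of A=6 and B=7: {1,2,3,5}
  1 ⊑ 5
  2 ⊑ 5
  3 ⊑ 5
  5 ⊑ 5
glb = 5

Answer: A∧B = 5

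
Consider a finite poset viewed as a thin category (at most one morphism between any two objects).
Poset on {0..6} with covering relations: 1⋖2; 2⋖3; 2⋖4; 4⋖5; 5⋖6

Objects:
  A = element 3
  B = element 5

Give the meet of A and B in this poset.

Answer: A∧B = 2

Work:
{x : x<=A ∧ x<=B} = {1,2}  (A=3, B=5)
  1 <= 2
  2 <= 2
glb = 2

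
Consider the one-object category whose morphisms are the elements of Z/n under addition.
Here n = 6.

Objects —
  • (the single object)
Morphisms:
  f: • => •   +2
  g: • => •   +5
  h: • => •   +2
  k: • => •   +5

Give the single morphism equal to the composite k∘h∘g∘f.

Answer: +2

Trace:
  0 +2≡2 +5≡1 +2≡3 +5≡2  (mod 6)
result: +2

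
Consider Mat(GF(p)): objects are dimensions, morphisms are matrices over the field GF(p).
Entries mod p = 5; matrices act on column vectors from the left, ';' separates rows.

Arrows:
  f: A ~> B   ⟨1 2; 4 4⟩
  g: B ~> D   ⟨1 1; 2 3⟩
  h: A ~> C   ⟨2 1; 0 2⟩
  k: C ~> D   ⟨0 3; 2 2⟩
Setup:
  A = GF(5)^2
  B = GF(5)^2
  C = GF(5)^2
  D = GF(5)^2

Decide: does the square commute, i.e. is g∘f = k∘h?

Along f;g (path 1):
  e0=⟨1,0⟩ f~>⟨1,4⟩ g~>⟨0,4⟩
  e1=⟨0,1⟩ f~>⟨2,4⟩ g~>⟨1,1⟩
  composite₁ = ⟨0 1; 4 1⟩
Along h;k (path 2):
  e0=⟨1,0⟩ h~>⟨2,0⟩ k~>⟨0,4⟩
  e1=⟨0,1⟩ h~>⟨1,2⟩ k~>⟨1,1⟩
  composite₂ = ⟨0 1; 4 1⟩
Equal? same morphism ✓

Answer: COMMUTES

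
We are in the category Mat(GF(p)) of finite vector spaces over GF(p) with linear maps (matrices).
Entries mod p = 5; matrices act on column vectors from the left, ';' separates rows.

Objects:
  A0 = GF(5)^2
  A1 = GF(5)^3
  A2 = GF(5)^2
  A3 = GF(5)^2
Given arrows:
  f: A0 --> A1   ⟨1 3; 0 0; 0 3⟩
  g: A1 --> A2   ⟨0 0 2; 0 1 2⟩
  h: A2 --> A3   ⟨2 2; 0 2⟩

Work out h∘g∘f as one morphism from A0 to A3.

  e0=⟨1,0⟩ f-->⟨1,0,0⟩ g-->⟨0,0⟩ h-->⟨0,0⟩
  e1=⟨0,1⟩ f-->⟨3,0,3⟩ g-->⟨1,1⟩ h-->⟨4,2⟩
composite: ⟨0 4; 0 2⟩

Answer: ⟨0 4; 0 2⟩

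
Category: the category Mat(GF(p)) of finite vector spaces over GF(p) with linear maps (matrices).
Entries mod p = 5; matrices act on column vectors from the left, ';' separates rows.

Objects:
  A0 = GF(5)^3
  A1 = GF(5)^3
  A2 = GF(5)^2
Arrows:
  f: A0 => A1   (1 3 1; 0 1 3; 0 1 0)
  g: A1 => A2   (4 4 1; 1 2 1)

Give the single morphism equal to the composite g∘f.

  e0=⟨1,0,0⟩ f=>⟨1,0,0⟩ g=>⟨4,1⟩
  e1=⟨0,1,0⟩ f=>⟨3,1,1⟩ g=>⟨2,1⟩
  e2=⟨0,0,1⟩ f=>⟨1,3,0⟩ g=>⟨1,2⟩
result: (4 2 1; 1 1 2)

Answer: (4 2 1; 1 1 2)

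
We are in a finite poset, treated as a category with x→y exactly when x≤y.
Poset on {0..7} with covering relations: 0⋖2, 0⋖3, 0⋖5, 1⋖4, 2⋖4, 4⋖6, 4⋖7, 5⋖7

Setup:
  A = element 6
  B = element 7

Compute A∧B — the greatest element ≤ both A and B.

Answer: A∧B = 4

Derivation:
Lower bounds of A=6 and B=7: {0,1,2,4}
  0 ⊑ 4
  1 ⊑ 4
  2 ⊑ 4
  4 ⊑ 4
glb = 4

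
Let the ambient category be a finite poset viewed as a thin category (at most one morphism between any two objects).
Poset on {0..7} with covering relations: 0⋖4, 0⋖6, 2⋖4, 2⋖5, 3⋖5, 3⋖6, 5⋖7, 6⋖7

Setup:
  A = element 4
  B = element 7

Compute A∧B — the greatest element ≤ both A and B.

{x : x⊑A ∧ x⊑B} = {0,2}  (A=4, B=7)
  maximal lower bounds 0 and 2 are incomparable: neither 0⊑2 nor 2⊑0
→ no greatest lower bound exists

Answer: NO MEET EXISTS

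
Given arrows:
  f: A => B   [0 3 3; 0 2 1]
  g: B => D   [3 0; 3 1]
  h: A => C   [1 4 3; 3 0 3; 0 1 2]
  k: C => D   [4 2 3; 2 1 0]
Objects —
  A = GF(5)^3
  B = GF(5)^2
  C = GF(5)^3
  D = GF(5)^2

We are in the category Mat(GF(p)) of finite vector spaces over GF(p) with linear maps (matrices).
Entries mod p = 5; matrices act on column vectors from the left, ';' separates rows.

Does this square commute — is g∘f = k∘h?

Answer: DOES NOT COMMUTE

Work:
Along f;g (path 1):
  e0=(1,0,0) f=>(0,0) g=>(0,0)
  e1=(0,1,0) f=>(3,2) g=>(4,1)
  e2=(0,0,1) f=>(3,1) g=>(4,0)
  composite₁ = [0 4 4; 0 1 0]
Along h;k (path 2):
  e0=(1,0,0) h=>(1,3,0) k=>(0,0)
  e1=(0,1,0) h=>(4,0,1) k=>(4,3)
  e2=(0,0,1) h=>(3,3,2) k=>(4,4)
  composite₂ = [0 4 4; 0 3 4]
Equal? NO — does not commute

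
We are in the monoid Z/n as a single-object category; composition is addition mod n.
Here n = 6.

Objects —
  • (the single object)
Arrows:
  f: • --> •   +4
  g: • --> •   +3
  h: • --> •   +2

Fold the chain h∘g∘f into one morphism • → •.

Answer: +3

Derivation:
  0 +4≡4 +3≡1 +2≡3  (mod 6)
result: +3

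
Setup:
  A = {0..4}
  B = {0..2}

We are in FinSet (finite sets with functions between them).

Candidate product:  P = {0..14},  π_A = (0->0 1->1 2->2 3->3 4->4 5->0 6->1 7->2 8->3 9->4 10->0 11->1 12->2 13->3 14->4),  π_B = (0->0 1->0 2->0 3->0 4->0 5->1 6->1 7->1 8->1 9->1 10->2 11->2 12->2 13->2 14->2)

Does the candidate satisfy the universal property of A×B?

|A|·|B| = 5·3 = 15;  |P| = 15
Check the pairing map k ↦ (π_A(k), π_B(k)):
  0 -> (0,0)
  1 -> (1,0)
  2 -> (2,0)
  3 -> (3,0)
  4 -> (4,0)
  5 -> (0,1)
  6 -> (1,1)
  7 -> (2,1)
  8 -> (3,1)
  9 -> (4,1)
  10 -> (0,2)
  11 -> (1,2)
  12 -> (2,2)
  13 -> (3,2)
  14 -> (4,2)
distinct pairs in image: 15 / 15 needed
  → bijection onto A×B; projections well-typed.

Answer: VALID PRODUCT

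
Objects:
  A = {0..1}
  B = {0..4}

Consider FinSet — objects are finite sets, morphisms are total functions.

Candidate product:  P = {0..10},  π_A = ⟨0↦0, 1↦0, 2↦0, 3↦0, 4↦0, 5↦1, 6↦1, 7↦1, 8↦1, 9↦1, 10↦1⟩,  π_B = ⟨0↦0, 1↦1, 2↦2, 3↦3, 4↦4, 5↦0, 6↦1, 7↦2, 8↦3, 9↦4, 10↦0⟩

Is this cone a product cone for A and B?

Answer: NOT A VALID PRODUCT — |P|=11 ≠ |A|·|B|=10

Trace:
|A|·|B| = 2·5 = 10;  |P| = 11
  → cardinalities differ; no bijection possible.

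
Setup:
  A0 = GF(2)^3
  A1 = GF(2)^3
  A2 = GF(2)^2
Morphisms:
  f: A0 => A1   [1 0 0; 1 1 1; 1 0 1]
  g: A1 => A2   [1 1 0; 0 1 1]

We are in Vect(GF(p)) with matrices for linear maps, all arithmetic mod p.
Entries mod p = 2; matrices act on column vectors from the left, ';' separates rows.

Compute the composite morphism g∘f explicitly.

  e0=[1,0,0] f=>[1,1,1] g=>[0,0]
  e1=[0,1,0] f=>[0,1,0] g=>[1,1]
  e2=[0,0,1] f=>[0,1,1] g=>[1,0]
⟦path⟧: [0 1 1; 0 1 0]

Answer: [0 1 1; 0 1 0]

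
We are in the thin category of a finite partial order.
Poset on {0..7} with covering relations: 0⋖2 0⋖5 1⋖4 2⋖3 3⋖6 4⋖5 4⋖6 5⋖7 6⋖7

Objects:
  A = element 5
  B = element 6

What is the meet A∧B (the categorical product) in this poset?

Common predecessors of 5,6: {0,1,4}
  maximal lower bounds 0 and 4 are incomparable: neither 0<=4 nor 4<=0
→ no greatest lower bound exists

Answer: NO MEET EXISTS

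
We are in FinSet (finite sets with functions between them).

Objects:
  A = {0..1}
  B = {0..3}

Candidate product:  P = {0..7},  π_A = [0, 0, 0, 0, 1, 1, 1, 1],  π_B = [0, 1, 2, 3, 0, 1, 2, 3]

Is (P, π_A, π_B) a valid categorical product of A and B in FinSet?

|A|·|B| = 2·4 = 8;  |P| = 8
Check the pairing map k ↦ (π_A(k), π_B(k)):
  0 : (0,0)
  1 : (0,1)
  2 : (0,2)
  3 : (0,3)
  4 : (1,0)
  5 : (1,1)
  6 : (1,2)
  7 : (1,3)
distinct pairs in image: 8 / 8 needed
  → bijection onto A×B; projections well-typed.

Answer: VALID PRODUCT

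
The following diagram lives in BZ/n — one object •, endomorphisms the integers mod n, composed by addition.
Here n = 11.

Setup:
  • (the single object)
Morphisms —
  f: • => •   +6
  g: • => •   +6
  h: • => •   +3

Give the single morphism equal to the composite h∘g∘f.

Answer: +4

Derivation:
  0 +6≡6 +6≡1 +3≡4  (mod 11)
result: +4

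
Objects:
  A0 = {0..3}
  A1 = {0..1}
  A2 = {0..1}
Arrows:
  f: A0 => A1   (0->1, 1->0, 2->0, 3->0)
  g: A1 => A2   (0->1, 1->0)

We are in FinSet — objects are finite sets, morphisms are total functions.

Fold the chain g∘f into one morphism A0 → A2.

  0 f=>1 g=>0
  1 f=>0 g=>1
  2 f=>0 g=>1
  3 f=>0 g=>1
result: (0->0, 1->1, 2->1, 3->1)

Answer: (0->0, 1->1, 2->1, 3->1)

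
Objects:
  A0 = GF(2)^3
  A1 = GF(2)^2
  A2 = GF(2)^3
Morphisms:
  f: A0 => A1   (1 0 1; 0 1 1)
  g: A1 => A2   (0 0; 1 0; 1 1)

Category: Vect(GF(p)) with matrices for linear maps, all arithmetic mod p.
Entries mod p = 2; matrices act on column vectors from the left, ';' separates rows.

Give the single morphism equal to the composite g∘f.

Answer: (0 0 0; 1 0 1; 1 1 0)

Derivation:
  e0=(1,0,0) f=>(1,0) g=>(0,1,1)
  e1=(0,1,0) f=>(0,1) g=>(0,0,1)
  e2=(0,0,1) f=>(1,1) g=>(0,1,0)
⟦path⟧: (0 0 0; 1 0 1; 1 1 0)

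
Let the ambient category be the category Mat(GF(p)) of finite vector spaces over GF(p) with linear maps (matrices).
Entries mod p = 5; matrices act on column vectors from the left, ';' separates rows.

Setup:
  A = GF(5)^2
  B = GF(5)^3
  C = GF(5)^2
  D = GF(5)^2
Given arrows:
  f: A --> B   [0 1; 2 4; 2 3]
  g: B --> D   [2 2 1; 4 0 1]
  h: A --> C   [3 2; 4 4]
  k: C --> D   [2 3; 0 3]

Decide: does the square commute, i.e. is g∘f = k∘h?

Path 1 = f;g:
  e0=⟨1,0⟩ f-->⟨0,2,2⟩ g-->⟨1,2⟩
  e1=⟨0,1⟩ f-->⟨1,4,3⟩ g-->⟨3,2⟩
  result₁ = [1 3; 2 2]
Path 2 = h;k:
  e0=⟨1,0⟩ h-->⟨3,4⟩ k-->⟨3,2⟩
  e1=⟨0,1⟩ h-->⟨2,4⟩ k-->⟨1,2⟩
  result₂ = [3 1; 2 2]
Equal? distinct morphisms ✗

Answer: DOES NOT COMMUTE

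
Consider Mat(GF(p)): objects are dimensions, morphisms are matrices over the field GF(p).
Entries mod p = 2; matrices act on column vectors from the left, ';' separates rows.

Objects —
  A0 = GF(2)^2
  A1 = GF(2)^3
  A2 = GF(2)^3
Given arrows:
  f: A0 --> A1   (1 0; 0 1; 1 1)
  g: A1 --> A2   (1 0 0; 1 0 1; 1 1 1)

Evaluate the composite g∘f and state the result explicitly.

Answer: (1 0; 0 1; 0 0)

Work:
  e0=⟨1,0⟩ f-->⟨1,0,1⟩ g-->⟨1,0,0⟩
  e1=⟨0,1⟩ f-->⟨0,1,1⟩ g-->⟨0,1,0⟩
composite: (1 0; 0 1; 0 0)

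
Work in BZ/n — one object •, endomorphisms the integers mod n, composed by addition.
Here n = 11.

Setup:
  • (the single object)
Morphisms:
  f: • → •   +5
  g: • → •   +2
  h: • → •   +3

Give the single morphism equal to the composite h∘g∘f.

  0 +5≡5 +2≡7 +3≡10  (mod 11)
⟦path⟧: +10

Answer: +10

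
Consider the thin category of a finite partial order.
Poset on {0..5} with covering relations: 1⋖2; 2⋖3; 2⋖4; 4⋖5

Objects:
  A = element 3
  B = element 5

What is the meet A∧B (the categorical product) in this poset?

{x : x<=A ∧ x<=B} = {1,2}  (A=3, B=5)
  1 <= 2
  2 <= 2
glb = 2

Answer: A∧B = 2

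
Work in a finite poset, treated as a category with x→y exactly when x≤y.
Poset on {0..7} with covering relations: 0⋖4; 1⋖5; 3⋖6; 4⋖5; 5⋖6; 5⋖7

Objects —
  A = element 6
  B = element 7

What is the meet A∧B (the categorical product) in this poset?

Answer: A∧B = 5

Derivation:
Lower bounds of A=6 and B=7: {0,1,4,5}
  0 <= 5
  1 <= 5
  4 <= 5
  5 <= 5
glb = 5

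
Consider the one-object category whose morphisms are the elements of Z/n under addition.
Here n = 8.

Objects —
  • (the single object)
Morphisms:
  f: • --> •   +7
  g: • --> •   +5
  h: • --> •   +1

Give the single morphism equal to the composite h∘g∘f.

Answer: +5

Work:
  0 +7≡7 +5≡4 +1≡5  (mod 8)
result: +5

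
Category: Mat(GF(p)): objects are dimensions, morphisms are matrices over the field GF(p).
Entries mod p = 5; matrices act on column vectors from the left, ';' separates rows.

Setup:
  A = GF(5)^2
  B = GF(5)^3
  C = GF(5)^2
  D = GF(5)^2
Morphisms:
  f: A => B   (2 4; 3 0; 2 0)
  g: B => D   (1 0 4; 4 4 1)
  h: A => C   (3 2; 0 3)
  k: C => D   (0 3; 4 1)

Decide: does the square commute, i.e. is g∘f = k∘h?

Answer: COMMUTES

Work:
Path 1 = f;g:
  e0=(1,0) f=>(2,3,2) g=>(0,2)
  e1=(0,1) f=>(4,0,0) g=>(4,1)
  ⟦path⟧₁ = (0 4; 2 1)
Path 2 = h;k:
  e0=(1,0) h=>(3,0) k=>(0,2)
  e1=(0,1) h=>(2,3) k=>(4,1)
  ⟦path⟧₂ = (0 4; 2 1)
Equal? same morphism ✓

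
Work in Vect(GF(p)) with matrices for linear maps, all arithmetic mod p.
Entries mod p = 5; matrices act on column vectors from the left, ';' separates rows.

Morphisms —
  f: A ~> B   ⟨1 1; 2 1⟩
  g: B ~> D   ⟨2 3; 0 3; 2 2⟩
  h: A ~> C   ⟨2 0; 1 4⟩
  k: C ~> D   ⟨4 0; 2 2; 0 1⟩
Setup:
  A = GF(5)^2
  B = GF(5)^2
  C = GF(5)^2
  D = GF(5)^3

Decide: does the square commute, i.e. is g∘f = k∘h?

Path 1 = f;g:
  e0=⟨1,0⟩ f~>⟨1,2⟩ g~>⟨3,1,1⟩
  e1=⟨0,1⟩ f~>⟨1,1⟩ g~>⟨0,3,4⟩
  composite₁ = ⟨3 0; 1 3; 1 4⟩
Path 2 = h;k:
  e0=⟨1,0⟩ h~>⟨2,1⟩ k~>⟨3,1,1⟩
  e1=⟨0,1⟩ h~>⟨0,4⟩ k~>⟨0,3,4⟩
  composite₂ = ⟨3 0; 1 3; 1 4⟩
Equal? equal; square commutes

Answer: COMMUTES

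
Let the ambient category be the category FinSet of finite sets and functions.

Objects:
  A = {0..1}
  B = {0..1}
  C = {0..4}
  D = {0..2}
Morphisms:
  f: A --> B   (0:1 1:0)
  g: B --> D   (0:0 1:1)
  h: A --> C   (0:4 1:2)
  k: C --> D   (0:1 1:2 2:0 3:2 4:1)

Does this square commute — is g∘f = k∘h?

Answer: COMMUTES

Work:
1) trace f;g:
  0 f-->1 g-->1
  1 f-->0 g-->0
  result₁ = (0:1 1:0)
2) trace h;k:
  0 h-->4 k-->1
  1 h-->2 k-->0
  result₂ = (0:1 1:0)
Equal? same morphism ✓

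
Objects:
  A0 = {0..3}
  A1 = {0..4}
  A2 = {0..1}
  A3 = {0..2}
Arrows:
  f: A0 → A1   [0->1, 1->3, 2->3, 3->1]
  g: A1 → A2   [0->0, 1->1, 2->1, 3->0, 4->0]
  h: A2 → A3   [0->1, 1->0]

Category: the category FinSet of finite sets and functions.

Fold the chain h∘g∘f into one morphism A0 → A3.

  0 f→1 g→1 h→0
  1 f→3 g→0 h→1
  2 f→3 g→0 h→1
  3 f→1 g→1 h→0
⟦path⟧: [0->0, 1->1, 2->1, 3->0]

Answer: [0->0, 1->1, 2->1, 3->0]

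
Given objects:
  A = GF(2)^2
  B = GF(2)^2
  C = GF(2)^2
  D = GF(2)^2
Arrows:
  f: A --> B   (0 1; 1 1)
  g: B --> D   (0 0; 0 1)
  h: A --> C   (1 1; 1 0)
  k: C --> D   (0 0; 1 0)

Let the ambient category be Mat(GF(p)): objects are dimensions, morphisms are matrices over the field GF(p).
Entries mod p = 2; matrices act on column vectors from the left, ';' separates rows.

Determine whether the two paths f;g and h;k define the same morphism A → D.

1) trace f;g:
  e0=⟨1,0⟩ f-->⟨0,1⟩ g-->⟨0,1⟩
  e1=⟨0,1⟩ f-->⟨1,1⟩ g-->⟨0,1⟩
  composite₁ = (0 0; 1 1)
2) trace h;k:
  e0=⟨1,0⟩ h-->⟨1,1⟩ k-->⟨0,1⟩
  e1=⟨0,1⟩ h-->⟨1,0⟩ k-->⟨0,1⟩
  composite₂ = (0 0; 1 1)
Equal? equal; square commutes

Answer: COMMUTES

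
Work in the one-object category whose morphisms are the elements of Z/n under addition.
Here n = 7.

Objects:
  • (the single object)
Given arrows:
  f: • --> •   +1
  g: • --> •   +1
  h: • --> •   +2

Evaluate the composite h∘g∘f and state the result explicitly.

  0 +1≡1 +1≡2 +2≡4  (mod 7)
⟦path⟧: +4

Answer: +4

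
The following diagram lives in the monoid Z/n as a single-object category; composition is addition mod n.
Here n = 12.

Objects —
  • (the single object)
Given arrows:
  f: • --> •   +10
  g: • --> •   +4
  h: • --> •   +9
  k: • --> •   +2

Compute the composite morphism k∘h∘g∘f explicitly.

  0 +10≡10 +4≡2 +9≡11 +2≡1  (mod 12)
composite: +1

Answer: +1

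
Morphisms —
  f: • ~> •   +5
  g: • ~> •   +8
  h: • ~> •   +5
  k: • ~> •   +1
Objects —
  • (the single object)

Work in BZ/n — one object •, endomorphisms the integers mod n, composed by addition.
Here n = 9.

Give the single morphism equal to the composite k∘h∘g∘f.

  0 +5≡5 +8≡4 +5≡0 +1≡1  (mod 9)
result: +1

Answer: +1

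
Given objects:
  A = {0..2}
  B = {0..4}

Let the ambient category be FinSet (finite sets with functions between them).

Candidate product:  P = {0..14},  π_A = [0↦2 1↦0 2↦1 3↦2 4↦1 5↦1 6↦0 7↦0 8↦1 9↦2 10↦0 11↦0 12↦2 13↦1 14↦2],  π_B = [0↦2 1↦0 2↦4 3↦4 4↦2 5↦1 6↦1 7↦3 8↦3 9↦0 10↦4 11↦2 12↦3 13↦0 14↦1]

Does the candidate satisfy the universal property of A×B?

Answer: VALID PRODUCT

Work:
|A|·|B| = 3·5 = 15;  |P| = 15
Check the pairing map k ↦ (π_A(k), π_B(k)):
  0 ↦ (2,2)
  1 ↦ (0,0)
  2 ↦ (1,4)
  3 ↦ (2,4)
  4 ↦ (1,2)
  5 ↦ (1,1)
  6 ↦ (0,1)
  7 ↦ (0,3)
  8 ↦ (1,3)
  9 ↦ (2,0)
  10 ↦ (0,4)
  11 ↦ (0,2)
  12 ↦ (2,3)
  13 ↦ (1,0)
  14 ↦ (2,1)
distinct pairs in image: 15 / 15 needed
  → bijection onto A×B; projections well-typed.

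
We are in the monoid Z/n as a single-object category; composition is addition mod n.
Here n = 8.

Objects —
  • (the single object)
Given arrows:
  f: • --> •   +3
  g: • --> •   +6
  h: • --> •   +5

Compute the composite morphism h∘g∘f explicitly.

Answer: +6

Work:
  0 +3≡3 +6≡1 +5≡6  (mod 8)
composite: +6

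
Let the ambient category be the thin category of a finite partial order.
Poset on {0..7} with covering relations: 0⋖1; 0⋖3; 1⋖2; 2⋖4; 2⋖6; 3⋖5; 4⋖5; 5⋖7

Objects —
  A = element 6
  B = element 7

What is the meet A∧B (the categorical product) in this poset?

Common predecessors of 6,7: {0,1,2}
  0 ⊑ 2
  1 ⊑ 2
  2 ⊑ 2
glb = 2

Answer: A∧B = 2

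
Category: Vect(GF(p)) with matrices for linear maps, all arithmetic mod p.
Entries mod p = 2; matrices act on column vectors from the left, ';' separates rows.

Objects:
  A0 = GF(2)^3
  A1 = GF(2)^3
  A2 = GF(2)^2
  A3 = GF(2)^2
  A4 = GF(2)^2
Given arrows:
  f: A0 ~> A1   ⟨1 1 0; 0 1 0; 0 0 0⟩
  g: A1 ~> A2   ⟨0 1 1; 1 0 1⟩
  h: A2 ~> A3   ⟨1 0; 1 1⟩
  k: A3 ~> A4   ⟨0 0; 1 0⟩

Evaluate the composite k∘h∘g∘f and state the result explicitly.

Answer: ⟨0 0 0; 0 1 0⟩

Trace:
  e0=⟨1,0,0⟩ f~>⟨1,0,0⟩ g~>⟨0,1⟩ h~>⟨0,1⟩ k~>⟨0,0⟩
  e1=⟨0,1,0⟩ f~>⟨1,1,0⟩ g~>⟨1,1⟩ h~>⟨1,0⟩ k~>⟨0,1⟩
  e2=⟨0,0,1⟩ f~>⟨0,0,0⟩ g~>⟨0,0⟩ h~>⟨0,0⟩ k~>⟨0,0⟩
composite: ⟨0 0 0; 0 1 0⟩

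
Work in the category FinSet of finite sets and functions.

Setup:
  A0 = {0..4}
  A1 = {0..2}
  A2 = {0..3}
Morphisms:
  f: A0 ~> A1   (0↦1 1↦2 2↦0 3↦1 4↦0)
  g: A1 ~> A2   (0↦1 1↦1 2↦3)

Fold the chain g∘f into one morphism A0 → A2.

  0 f~>1 g~>1
  1 f~>2 g~>3
  2 f~>0 g~>1
  3 f~>1 g~>1
  4 f~>0 g~>1
⟦path⟧: (0↦1 1↦3 2↦1 3↦1 4↦1)

Answer: (0↦1 1↦3 2↦1 3↦1 4↦1)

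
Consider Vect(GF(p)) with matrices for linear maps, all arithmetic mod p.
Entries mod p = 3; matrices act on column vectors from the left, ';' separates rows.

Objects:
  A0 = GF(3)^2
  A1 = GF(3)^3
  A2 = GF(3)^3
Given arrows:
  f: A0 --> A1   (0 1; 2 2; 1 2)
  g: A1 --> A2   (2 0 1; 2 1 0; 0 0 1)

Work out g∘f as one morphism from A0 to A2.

Answer: (1 1; 2 1; 1 2)

Trace:
  e0=(1,0) f-->(0,2,1) g-->(1,2,1)
  e1=(0,1) f-->(1,2,2) g-->(1,1,2)
⟦path⟧: (1 1; 2 1; 1 2)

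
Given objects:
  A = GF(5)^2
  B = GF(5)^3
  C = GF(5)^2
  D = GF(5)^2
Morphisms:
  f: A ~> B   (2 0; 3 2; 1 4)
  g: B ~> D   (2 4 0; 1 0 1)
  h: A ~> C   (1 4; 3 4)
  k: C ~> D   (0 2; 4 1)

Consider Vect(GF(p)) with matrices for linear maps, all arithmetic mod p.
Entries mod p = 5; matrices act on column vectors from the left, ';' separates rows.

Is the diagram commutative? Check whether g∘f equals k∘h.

1) trace f;g:
  e0=(1,0) f~>(2,3,1) g~>(1,3)
  e1=(0,1) f~>(0,2,4) g~>(3,4)
  ⟦path⟧₁ = (1 3; 3 4)
2) trace h;k:
  e0=(1,0) h~>(1,3) k~>(1,2)
  e1=(0,1) h~>(4,4) k~>(3,0)
  ⟦path⟧₂ = (1 3; 2 0)
Equal? distinct morphisms ✗

Answer: DOES NOT COMMUTE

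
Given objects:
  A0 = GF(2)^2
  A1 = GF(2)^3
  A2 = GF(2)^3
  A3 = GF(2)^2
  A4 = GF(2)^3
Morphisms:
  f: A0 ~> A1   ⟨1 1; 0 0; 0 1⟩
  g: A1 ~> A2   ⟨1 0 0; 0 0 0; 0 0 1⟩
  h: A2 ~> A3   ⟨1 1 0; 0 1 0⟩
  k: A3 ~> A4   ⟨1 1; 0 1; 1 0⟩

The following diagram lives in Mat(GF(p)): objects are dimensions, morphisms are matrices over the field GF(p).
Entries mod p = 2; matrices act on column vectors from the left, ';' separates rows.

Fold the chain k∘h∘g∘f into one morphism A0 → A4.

Answer: ⟨1 1; 0 0; 1 1⟩

Derivation:
  e0=⟨1,0⟩ f~>⟨1,0,0⟩ g~>⟨1,0,0⟩ h~>⟨1,0⟩ k~>⟨1,0,1⟩
  e1=⟨0,1⟩ f~>⟨1,0,1⟩ g~>⟨1,0,1⟩ h~>⟨1,0⟩ k~>⟨1,0,1⟩
result: ⟨1 1; 0 0; 1 1⟩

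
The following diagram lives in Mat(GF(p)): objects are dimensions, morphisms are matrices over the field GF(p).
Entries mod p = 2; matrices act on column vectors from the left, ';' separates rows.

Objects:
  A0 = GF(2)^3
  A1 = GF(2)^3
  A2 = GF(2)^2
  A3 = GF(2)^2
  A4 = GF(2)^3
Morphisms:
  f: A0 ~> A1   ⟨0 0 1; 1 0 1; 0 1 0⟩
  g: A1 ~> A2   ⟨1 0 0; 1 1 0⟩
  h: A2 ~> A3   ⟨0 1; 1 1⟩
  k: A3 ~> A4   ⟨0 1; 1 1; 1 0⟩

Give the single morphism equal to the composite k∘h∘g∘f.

  e0=⟨1,0,0⟩ f~>⟨0,1,0⟩ g~>⟨0,1⟩ h~>⟨1,1⟩ k~>⟨1,0,1⟩
  e1=⟨0,1,0⟩ f~>⟨0,0,1⟩ g~>⟨0,0⟩ h~>⟨0,0⟩ k~>⟨0,0,0⟩
  e2=⟨0,0,1⟩ f~>⟨1,1,0⟩ g~>⟨1,0⟩ h~>⟨0,1⟩ k~>⟨1,1,0⟩
composite: ⟨1 0 1; 0 0 1; 1 0 0⟩

Answer: ⟨1 0 1; 0 0 1; 1 0 0⟩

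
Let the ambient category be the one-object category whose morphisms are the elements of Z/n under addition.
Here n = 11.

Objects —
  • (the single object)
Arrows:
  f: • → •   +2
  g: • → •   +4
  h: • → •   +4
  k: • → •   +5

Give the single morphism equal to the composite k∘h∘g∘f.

Answer: +4

Derivation:
  0 +2≡2 +4≡6 +4≡10 +5≡4  (mod 11)
result: +4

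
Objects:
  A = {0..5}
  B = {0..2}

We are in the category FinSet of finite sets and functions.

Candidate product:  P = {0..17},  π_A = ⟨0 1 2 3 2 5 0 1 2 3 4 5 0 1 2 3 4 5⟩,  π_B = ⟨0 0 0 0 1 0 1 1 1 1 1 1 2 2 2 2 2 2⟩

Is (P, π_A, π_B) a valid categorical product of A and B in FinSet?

|A|·|B| = 6·3 = 18;  |P| = 18
Check the pairing map k ↦ (π_A(k), π_B(k)):
  0 : (0,0)
  1 : (1,0)
  2 : (2,0)
  3 : (3,0)
  4 : (2,1)
  5 : (5,0)
  6 : (0,1)
  7 : (1,1)
  8 : (2,1)  ✗ repeats pair of k=4
  9 : (3,1)
  10 : (4,1)
  11 : (5,1)
  12 : (0,2)
  13 : (1,2)
  14 : (2,2)
  15 : (3,2)
  16 : (4,2)
  17 : (5,2)
distinct pairs in image: 17 / 18 needed
  → (2,1) hit at k=4 and k=8

Answer: NOT A VALID PRODUCT — duplicate pair at indices 8,4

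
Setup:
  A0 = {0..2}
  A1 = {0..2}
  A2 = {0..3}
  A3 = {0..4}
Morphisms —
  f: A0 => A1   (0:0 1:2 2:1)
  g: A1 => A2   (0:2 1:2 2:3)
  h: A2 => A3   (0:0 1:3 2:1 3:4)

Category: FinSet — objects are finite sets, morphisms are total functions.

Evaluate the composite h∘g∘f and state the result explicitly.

Answer: (0:1 1:4 2:1)

Trace:
  0 f=>0 g=>2 h=>1
  1 f=>2 g=>3 h=>4
  2 f=>1 g=>2 h=>1
result: (0:1 1:4 2:1)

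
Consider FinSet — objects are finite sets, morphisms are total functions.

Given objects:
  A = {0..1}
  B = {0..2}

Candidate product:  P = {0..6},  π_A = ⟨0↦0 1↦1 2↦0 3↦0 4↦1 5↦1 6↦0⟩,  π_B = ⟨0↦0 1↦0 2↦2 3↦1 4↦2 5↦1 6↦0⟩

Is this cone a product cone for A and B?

Answer: NOT A VALID PRODUCT — |P|=7 ≠ |A|·|B|=6

Work:
|A|·|B| = 2·3 = 6;  |P| = 7
  → cardinalities differ; no bijection possible.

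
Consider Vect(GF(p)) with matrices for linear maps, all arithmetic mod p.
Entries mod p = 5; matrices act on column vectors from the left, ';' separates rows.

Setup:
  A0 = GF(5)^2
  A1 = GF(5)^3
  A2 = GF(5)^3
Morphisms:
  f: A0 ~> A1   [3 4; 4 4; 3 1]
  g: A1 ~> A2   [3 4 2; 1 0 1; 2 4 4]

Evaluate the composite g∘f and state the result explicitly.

Answer: [1 0; 1 0; 4 3]

Trace:
  e0=(1,0) f~>(3,4,3) g~>(1,1,4)
  e1=(0,1) f~>(4,4,1) g~>(0,0,3)
composite: [1 0; 1 0; 4 3]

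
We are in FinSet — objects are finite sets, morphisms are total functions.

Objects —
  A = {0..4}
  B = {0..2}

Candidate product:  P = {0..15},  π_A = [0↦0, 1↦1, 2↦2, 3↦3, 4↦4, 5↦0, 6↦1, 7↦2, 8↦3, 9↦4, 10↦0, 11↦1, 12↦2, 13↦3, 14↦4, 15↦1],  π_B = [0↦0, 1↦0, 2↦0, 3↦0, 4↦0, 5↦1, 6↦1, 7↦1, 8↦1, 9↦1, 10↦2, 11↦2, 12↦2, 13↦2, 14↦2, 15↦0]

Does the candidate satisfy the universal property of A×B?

|A|·|B| = 5·3 = 15;  |P| = 16
  → cardinalities differ; no bijection possible.

Answer: NOT A VALID PRODUCT — |P|=16 ≠ |A|·|B|=15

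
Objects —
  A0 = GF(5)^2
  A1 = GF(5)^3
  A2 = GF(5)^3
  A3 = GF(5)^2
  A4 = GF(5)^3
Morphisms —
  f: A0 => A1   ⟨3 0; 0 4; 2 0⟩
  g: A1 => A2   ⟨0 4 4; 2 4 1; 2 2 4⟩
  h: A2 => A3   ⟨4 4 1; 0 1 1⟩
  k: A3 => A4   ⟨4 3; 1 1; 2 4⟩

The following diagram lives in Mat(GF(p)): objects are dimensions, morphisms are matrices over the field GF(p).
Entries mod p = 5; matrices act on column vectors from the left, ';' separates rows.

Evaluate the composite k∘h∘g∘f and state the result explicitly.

  e0=(1,0) f=>(3,0,2) g=>(3,3,4) h=>(3,2) k=>(3,0,4)
  e1=(0,1) f=>(0,4,0) g=>(1,1,3) h=>(1,4) k=>(1,0,3)
composite: ⟨3 1; 0 0; 4 3⟩

Answer: ⟨3 1; 0 0; 4 3⟩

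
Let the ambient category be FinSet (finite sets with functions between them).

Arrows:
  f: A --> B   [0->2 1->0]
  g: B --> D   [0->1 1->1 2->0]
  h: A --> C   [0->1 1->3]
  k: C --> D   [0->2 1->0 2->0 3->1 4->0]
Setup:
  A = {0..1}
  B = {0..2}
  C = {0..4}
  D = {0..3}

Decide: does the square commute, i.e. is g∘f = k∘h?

Answer: COMMUTES

Trace:
1) trace f;g:
  0 f-->2 g-->0
  1 f-->0 g-->1
  result₁ = [0->0 1->1]
2) trace h;k:
  0 h-->1 k-->0
  1 h-->3 k-->1
  result₂ = [0->0 1->1]
Equal? same morphism ✓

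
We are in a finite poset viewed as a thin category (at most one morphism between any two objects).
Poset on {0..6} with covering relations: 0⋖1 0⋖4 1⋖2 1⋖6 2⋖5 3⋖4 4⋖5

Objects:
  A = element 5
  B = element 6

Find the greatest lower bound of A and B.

Answer: A∧B = 1

Derivation:
{x : x⊑A ∧ x⊑B} = {0,1}  (A=5, B=6)
  0 ⊑ 1
  1 ⊑ 1
glb = 1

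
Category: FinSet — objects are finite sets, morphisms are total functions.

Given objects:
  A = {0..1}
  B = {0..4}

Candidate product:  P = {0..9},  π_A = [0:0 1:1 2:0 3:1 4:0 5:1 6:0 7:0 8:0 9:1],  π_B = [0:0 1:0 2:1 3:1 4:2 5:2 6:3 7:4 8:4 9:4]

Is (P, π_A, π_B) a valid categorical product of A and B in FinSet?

Answer: NOT A VALID PRODUCT — duplicate pair at indices 8,7

Trace:
|A|·|B| = 2·5 = 10;  |P| = 10
Check the pairing map k ↦ (π_A(k), π_B(k)):
  0 : (0,0)
  1 : (1,0)
  2 : (0,1)
  3 : (1,1)
  4 : (0,2)
  5 : (1,2)
  6 : (0,3)
  7 : (0,4)
  8 : (0,4)  ✗ repeats pair of k=7
  9 : (1,4)
distinct pairs in image: 9 / 10 needed
  → (0,4) hit at k=7 and k=8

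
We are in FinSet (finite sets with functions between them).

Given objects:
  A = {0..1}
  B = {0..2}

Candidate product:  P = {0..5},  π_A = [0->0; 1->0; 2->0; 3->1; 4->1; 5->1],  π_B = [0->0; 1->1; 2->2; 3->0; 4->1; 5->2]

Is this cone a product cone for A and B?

|A|·|B| = 2·3 = 6;  |P| = 6
Check the pairing map k ↦ (π_A(k), π_B(k)):
  0 -> (0,0)
  1 -> (0,1)
  2 -> (0,2)
  3 -> (1,0)
  4 -> (1,1)
  5 -> (1,2)
distinct pairs in image: 6 / 6 needed
  → bijection onto A×B; projections well-typed.

Answer: VALID PRODUCT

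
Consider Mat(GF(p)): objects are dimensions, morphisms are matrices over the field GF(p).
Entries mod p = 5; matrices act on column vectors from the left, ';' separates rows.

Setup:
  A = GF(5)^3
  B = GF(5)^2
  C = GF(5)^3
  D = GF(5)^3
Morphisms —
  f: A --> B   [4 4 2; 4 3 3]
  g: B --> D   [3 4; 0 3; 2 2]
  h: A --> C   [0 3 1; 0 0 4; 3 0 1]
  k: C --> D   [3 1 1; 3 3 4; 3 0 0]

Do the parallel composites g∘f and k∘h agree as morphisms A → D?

Answer: DOES NOT COMMUTE

Work:
Along f;g (path 1):
  e0=(1,0,0) f-->(4,4) g-->(3,2,1)
  e1=(0,1,0) f-->(4,3) g-->(4,4,4)
  e2=(0,0,1) f-->(2,3) g-->(3,4,0)
  ⟦path⟧₁ = [3 4 3; 2 4 4; 1 4 0]
Along h;k (path 2):
  e0=(1,0,0) h-->(0,0,3) k-->(3,2,0)
  e1=(0,1,0) h-->(3,0,0) k-->(4,4,4)
  e2=(0,0,1) h-->(1,4,1) k-->(3,4,3)
  ⟦path⟧₂ = [3 4 3; 2 4 4; 0 4 3]
Equal? distinct morphisms ✗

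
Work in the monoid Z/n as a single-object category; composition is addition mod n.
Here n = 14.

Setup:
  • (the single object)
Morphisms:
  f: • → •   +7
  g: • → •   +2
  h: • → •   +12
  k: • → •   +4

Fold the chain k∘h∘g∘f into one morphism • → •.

Answer: +11

Work:
  0 +7≡7 +2≡9 +12≡7 +4≡11  (mod 14)
result: +11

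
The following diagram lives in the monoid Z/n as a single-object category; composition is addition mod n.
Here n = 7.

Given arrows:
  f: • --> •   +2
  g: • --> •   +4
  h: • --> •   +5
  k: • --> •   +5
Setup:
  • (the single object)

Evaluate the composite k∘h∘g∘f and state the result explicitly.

Answer: +2

Trace:
  0 +2≡2 +4≡6 +5≡4 +5≡2  (mod 7)
composite: +2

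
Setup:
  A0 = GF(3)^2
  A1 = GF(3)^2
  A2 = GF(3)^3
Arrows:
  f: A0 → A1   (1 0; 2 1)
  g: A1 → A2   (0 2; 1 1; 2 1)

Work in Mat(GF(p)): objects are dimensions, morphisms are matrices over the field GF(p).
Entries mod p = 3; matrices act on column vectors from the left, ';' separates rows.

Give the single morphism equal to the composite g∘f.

Answer: (1 2; 0 1; 1 1)

Trace:
  e0=(1,0) f→(1,2) g→(1,0,1)
  e1=(0,1) f→(0,1) g→(2,1,1)
⟦path⟧: (1 2; 0 1; 1 1)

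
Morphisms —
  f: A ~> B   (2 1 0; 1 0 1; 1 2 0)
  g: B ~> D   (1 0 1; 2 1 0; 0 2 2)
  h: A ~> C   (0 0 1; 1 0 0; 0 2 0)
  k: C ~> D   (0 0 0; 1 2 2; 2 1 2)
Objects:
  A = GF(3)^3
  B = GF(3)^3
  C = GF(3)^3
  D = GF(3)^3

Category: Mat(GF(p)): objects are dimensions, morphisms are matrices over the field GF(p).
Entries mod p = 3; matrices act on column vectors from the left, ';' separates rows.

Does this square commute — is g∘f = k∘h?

Path 1 = f;g:
  e0=[1,0,0] f~>[2,1,1] g~>[0,2,1]
  e1=[0,1,0] f~>[1,0,2] g~>[0,2,1]
  e2=[0,0,1] f~>[0,1,0] g~>[0,1,2]
  ⟦path⟧₁ = (0 0 0; 2 2 1; 1 1 2)
Path 2 = h;k:
  e0=[1,0,0] h~>[0,1,0] k~>[0,2,1]
  e1=[0,1,0] h~>[0,0,2] k~>[0,1,1]
  e2=[0,0,1] h~>[1,0,0] k~>[0,1,2]
  ⟦path⟧₂ = (0 0 0; 2 1 1; 1 1 2)
Equal? differ; not commutative

Answer: DOES NOT COMMUTE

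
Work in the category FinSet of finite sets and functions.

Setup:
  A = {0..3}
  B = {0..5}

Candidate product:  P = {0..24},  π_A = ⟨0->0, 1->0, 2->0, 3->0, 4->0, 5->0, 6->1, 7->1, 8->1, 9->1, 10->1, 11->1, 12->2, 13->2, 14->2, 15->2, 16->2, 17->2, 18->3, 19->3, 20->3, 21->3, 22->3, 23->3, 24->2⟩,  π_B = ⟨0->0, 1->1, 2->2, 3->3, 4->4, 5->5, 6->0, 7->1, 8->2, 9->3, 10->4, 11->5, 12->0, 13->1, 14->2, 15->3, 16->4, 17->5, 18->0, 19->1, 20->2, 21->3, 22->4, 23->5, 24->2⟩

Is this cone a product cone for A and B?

Answer: NOT A VALID PRODUCT — |P|=25 ≠ |A|·|B|=24

Work:
|A|·|B| = 4·6 = 24;  |P| = 25
  → cardinalities differ; no bijection possible.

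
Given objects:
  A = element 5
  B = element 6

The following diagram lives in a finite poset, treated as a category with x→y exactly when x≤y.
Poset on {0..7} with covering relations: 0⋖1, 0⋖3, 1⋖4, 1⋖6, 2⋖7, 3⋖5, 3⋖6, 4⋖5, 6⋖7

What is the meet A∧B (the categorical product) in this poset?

{x : x<=A ∧ x<=B} = {0,1,3}  (A=5, B=6)
  maximal lower bounds 1 and 3 are incomparable: neither 1<=3 nor 3<=1
→ no greatest lower bound exists

Answer: NO MEET EXISTS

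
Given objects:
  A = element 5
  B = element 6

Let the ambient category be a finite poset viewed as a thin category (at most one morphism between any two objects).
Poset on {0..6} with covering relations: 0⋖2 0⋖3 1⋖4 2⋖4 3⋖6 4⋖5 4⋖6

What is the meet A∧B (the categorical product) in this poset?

Common predecessors of 5,6: {0,1,2,4}
  0 <= 4
  1 <= 4
  2 <= 4
  4 <= 4
glb = 4

Answer: A∧B = 4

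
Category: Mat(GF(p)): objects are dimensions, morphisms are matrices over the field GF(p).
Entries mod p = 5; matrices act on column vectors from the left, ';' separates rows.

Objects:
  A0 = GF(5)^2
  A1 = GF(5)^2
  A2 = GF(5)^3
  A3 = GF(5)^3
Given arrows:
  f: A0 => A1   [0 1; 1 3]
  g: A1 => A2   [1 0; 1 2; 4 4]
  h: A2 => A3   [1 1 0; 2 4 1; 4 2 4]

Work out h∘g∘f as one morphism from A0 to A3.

  e0=[1,0] f=>[0,1] g=>[0,2,4] h=>[2,2,0]
  e1=[0,1] f=>[1,3] g=>[1,2,1] h=>[3,1,2]
composite: [2 3; 2 1; 0 2]

Answer: [2 3; 2 1; 0 2]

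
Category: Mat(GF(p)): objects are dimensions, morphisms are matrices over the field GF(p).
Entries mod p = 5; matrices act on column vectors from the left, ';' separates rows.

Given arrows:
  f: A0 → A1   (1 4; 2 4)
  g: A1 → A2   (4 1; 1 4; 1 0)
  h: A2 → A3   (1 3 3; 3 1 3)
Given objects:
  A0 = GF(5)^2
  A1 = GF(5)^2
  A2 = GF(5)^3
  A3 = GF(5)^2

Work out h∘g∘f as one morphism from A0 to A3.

  e0=[1,0] f→[1,2] g→[1,4,1] h→[1,0]
  e1=[0,1] f→[4,4] g→[0,0,4] h→[2,2]
composite: (1 2; 0 2)

Answer: (1 2; 0 2)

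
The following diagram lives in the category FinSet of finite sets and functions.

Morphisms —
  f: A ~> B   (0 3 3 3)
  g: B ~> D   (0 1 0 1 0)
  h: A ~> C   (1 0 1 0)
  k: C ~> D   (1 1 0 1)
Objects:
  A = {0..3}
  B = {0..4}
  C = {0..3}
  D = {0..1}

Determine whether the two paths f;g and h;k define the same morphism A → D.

1) trace f;g:
  0 f~>0 g~>0
  1 f~>3 g~>1
  2 f~>3 g~>1
  3 f~>3 g~>1
  ⟦path⟧₁ = (0 1 1 1)
2) trace h;k:
  0 h~>1 k~>1
  1 h~>0 k~>1
  2 h~>1 k~>1
  3 h~>0 k~>1
  ⟦path⟧₂ = (1 1 1 1)
Equal? differ; not commutative

Answer: DOES NOT COMMUTE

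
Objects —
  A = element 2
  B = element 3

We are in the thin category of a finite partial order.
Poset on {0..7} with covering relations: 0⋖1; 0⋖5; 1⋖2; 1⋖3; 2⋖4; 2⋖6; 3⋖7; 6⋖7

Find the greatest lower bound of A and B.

Lower bounds of A=2 and B=3: {0,1}
  0 <= 1
  1 <= 1
glb = 1

Answer: A∧B = 1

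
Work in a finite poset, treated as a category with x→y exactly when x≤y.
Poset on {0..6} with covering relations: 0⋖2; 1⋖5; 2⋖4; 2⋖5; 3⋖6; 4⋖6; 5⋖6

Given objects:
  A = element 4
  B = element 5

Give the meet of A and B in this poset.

Answer: A∧B = 2

Work:
{x : x<=A ∧ x<=B} = {0,2}  (A=4, B=5)
  0 <= 2
  2 <= 2
glb = 2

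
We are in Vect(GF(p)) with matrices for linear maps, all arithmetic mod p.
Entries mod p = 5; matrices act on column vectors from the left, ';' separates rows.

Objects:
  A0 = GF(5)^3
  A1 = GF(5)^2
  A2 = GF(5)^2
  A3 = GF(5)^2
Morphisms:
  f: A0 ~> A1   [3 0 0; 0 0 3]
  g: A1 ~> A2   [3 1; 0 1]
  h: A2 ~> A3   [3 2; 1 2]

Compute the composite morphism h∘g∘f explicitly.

  e0=[1,0,0] f~>[3,0] g~>[4,0] h~>[2,4]
  e1=[0,1,0] f~>[0,0] g~>[0,0] h~>[0,0]
  e2=[0,0,1] f~>[0,3] g~>[3,3] h~>[0,4]
result: [2 0 0; 4 0 4]

Answer: [2 0 0; 4 0 4]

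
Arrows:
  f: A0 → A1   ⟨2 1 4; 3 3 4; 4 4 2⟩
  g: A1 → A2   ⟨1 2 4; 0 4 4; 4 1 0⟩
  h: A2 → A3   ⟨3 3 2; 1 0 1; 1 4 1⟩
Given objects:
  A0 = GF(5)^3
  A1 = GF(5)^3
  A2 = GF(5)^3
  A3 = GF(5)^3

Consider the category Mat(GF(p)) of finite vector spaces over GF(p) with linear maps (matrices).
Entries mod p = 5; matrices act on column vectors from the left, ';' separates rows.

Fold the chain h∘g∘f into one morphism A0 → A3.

Answer: ⟨3 2 2; 0 0 0; 2 2 1⟩

Trace:
  e0=(1,0,0) f→(2,3,4) g→(4,3,1) h→(3,0,2)
  e1=(0,1,0) f→(1,3,4) g→(3,3,2) h→(2,0,2)
  e2=(0,0,1) f→(4,4,2) g→(0,4,0) h→(2,0,1)
composite: ⟨3 2 2; 0 0 0; 2 2 1⟩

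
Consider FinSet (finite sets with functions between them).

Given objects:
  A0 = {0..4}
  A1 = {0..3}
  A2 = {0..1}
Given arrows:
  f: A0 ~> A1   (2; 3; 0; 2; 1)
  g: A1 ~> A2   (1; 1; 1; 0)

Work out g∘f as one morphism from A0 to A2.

Answer: (1; 0; 1; 1; 1)

Trace:
  0 f~>2 g~>1
  1 f~>3 g~>0
  2 f~>0 g~>1
  3 f~>2 g~>1
  4 f~>1 g~>1
result: (1; 0; 1; 1; 1)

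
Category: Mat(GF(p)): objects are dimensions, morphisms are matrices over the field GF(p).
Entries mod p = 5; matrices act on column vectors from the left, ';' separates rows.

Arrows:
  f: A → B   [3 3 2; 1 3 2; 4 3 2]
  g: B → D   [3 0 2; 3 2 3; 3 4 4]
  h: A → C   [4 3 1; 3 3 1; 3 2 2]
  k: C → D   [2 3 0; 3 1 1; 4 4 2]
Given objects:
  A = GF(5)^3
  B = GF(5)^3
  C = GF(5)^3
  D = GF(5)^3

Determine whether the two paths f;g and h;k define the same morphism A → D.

Answer: COMMUTES

Work:
1) trace f;g:
  e0=(1,0,0) f→(3,1,4) g→(2,3,4)
  e1=(0,1,0) f→(3,3,3) g→(0,4,3)
  e2=(0,0,1) f→(2,2,2) g→(0,1,2)
  composite₁ = [2 0 0; 3 4 1; 4 3 2]
2) trace h;k:
  e0=(1,0,0) h→(4,3,3) k→(2,3,4)
  e1=(0,1,0) h→(3,3,2) k→(0,4,3)
  e2=(0,0,1) h→(1,1,2) k→(0,1,2)
  composite₂ = [2 0 0; 3 4 1; 4 3 2]
Equal? equal; square commutes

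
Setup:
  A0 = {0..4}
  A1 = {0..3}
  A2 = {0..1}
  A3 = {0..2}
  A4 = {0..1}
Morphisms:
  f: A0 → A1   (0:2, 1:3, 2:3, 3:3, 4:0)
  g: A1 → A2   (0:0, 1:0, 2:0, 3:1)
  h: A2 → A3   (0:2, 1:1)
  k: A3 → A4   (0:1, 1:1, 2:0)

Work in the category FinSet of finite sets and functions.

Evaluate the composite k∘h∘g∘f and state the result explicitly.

Answer: (0:0, 1:1, 2:1, 3:1, 4:0)

Derivation:
  0 f→2 g→0 h→2 k→0
  1 f→3 g→1 h→1 k→1
  2 f→3 g→1 h→1 k→1
  3 f→3 g→1 h→1 k→1
  4 f→0 g→0 h→2 k→0
composite: (0:0, 1:1, 2:1, 3:1, 4:0)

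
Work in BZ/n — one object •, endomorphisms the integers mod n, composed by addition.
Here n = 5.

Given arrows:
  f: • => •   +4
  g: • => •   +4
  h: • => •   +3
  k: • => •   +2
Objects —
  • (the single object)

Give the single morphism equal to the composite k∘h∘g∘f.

  0 +4≡4 +4≡3 +3≡1 +2≡3  (mod 5)
result: +3

Answer: +3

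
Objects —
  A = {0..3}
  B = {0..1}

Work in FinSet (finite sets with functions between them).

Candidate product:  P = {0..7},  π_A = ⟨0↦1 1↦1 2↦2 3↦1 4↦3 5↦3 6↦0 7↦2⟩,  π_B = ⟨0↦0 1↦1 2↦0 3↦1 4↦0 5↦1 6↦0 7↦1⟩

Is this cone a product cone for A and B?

|A|·|B| = 4·2 = 8;  |P| = 8
Check the pairing map k ↦ (π_A(k), π_B(k)):
  0 ↦ (1,0)
  1 ↦ (1,1)
  2 ↦ (2,0)
  3 ↦ (1,1)  ✗ repeats pair of k=1
  4 ↦ (3,0)
  5 ↦ (3,1)
  6 ↦ (0,0)
  7 ↦ (2,1)
distinct pairs in image: 7 / 8 needed
  → (1,1) hit at k=1 and k=3

Answer: NOT A VALID PRODUCT — duplicate pair at indices 3,1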